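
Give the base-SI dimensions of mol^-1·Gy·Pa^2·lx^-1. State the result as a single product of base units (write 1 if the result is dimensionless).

kg²·m²·s⁻⁶·mol⁻¹·cd⁻¹

Gy = J/kg (absorbed dose = energy per mass),
    = m²·s⁻².
Pa = N/m² (pressure = force per area),
    = kg·m⁻¹·s⁻².
So Pa² = kg²·m⁻²·s⁻⁴.
lx = lm/m² (illuminance = luminous flux per area),
    = m⁻²·cd.
So lx⁻¹ = m²·cd⁻¹.
Combining: mol⁻¹·Gy·Pa²·lx⁻¹ = mol⁻¹ · (m²·s⁻²) · (kg²·m⁻²·s⁻⁴) · (m²·cd⁻¹) = kg²·m²·s⁻⁶·mol⁻¹·cd⁻¹.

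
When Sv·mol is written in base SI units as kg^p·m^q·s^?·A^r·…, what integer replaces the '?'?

-2

Sv = m²·s⁻².
Combining: Sv·mol = (m²·s⁻²) · mol = m²·s⁻²·mol.
The exponent of s is -2.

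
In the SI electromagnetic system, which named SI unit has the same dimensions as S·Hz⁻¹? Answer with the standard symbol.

S = 1/Ω (conductance is reciprocal resistance),
    = kg⁻¹·m⁻²·s³·A².
Hz = 1/s = s⁻¹ (frequency is cycles per second).
So Hz⁻¹ = s.
Combining: S·Hz⁻¹ = (kg⁻¹·m⁻²·s³·A²) · s = kg⁻¹·m⁻²·s⁴·A².
kg⁻¹·m⁻²·s⁴·A² is the base-SI form of the farad.

F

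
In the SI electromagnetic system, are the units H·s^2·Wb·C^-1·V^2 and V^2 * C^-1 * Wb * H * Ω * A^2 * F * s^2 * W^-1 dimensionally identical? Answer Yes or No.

No

Left side:
  H = Wb/A (inductance = flux per current),
      = kg·m²·s⁻²·A⁻².
  Wb = V·s (flux: a volt is a weber per second),
      = kg·m²·s⁻²·A⁻¹.
  C = A·s = s·A (charge = current × time).
  So C⁻¹ = s⁻¹·A⁻¹.
  V = W/A (potential = power per current),
      = kg·m²·s⁻³·A⁻¹.
  So V² = kg²·m⁴·s⁻⁶·A⁻².
  Combining: H·s²·Wb·C⁻¹·V² = (kg·m²·s⁻²·A⁻²) · s² · (kg·m²·s⁻²·A⁻¹) · (s⁻¹·A⁻¹) · (kg²·m⁴·s⁻⁶·A⁻²) = kg⁴·m⁸·s⁻⁹·A⁻⁶.
Right side:
  V = W/A (potential = power per current),
      = kg·m²·s⁻³·A⁻¹.
  So V² = kg²·m⁴·s⁻⁶·A⁻².
  C = A·s = s·A (charge = current × time).
  So C⁻¹ = s⁻¹·A⁻¹.
  Wb = V·s (flux: a volt is a weber per second),
      = kg·m²·s⁻²·A⁻¹.
  H = Wb/A (inductance = flux per current),
      = kg·m²·s⁻²·A⁻².
  Ω = V/A (resistance = voltage per current),
      = kg·m²·s⁻³·A⁻².
  F = C/V (capacitance = charge per voltage),
      = A·s/(kg·m²·s⁻³·A⁻¹) (substituting C and V),
      = kg⁻¹·m⁻²·s⁴·A².
  W = J/s (power = energy per time),
      = kg·m²·s⁻³.
  So W⁻¹ = kg⁻¹·m⁻²·s³.
  Combining: V²·C⁻¹·Wb·H·Ω·A²·F·s²·W⁻¹ = (kg²·m⁴·s⁻⁶·A⁻²) · (s⁻¹·A⁻¹) · (kg·m²·s⁻²·A⁻¹) · (kg·m²·s⁻²·A⁻²) · (kg·m²·s⁻³·A⁻²) · A² · (kg⁻¹·m⁻²·s⁴·A²) · s² · (kg⁻¹·m⁻²·s³) = kg³·m⁶·s⁻⁵·A⁻⁴.
Left is kg⁴·m⁸·s⁻⁹·A⁻⁶; right is kg³·m⁶·s⁻⁵·A⁻⁴ — different.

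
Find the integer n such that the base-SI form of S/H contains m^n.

-4

H = kg·m²·s⁻²·A⁻².
So H⁻¹ = kg⁻¹·m⁻²·s²·A².
S = kg⁻¹·m⁻²·s³·A².
Combining: H⁻¹·S = (kg⁻¹·m⁻²·s²·A²) · (kg⁻¹·m⁻²·s³·A²) = kg⁻²·m⁻⁴·s⁵·A⁴.
The exponent of m is -4.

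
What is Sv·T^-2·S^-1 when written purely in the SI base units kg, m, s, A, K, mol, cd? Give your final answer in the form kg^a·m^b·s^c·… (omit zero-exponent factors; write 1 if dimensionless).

Sv = J/kg (equivalent dose = energy per mass),
    = m²·s⁻².
T = Wb/m² (flux density = flux per area),
    = kg·s⁻²·A⁻¹.
So T⁻² = kg⁻²·s⁴·A².
S = 1/Ω (conductance is reciprocal resistance),
    = kg⁻¹·m⁻²·s³·A².
So S⁻¹ = kg·m²·s⁻³·A⁻².
Combining: Sv·T⁻²·S⁻¹ = (m²·s⁻²) · (kg⁻²·s⁴·A²) · (kg·m²·s⁻³·A⁻²) = kg⁻¹·m⁴·s⁻¹.

kg⁻¹·m⁴·s⁻¹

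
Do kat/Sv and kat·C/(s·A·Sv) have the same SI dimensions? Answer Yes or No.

Yes

Left side:
  Sv = m²·s⁻².
  So Sv⁻¹ = m⁻²·s².
  kat = s⁻¹·mol.
  Combining: Sv⁻¹·kat = (m⁻²·s²) · (s⁻¹·mol) = m⁻²·s·mol.
Right side:
  kat = s⁻¹·mol.
  C = s·A.
  Sv = m²·s⁻².
  So Sv⁻¹ = m⁻²·s².
  Combining: kat·s⁻¹·A⁻¹·C·Sv⁻¹ = (s⁻¹·mol) · s⁻¹ · A⁻¹ · (s·A) · (m⁻²·s²) = m⁻²·s·mol.
Both reduce to m⁻²·s·mol.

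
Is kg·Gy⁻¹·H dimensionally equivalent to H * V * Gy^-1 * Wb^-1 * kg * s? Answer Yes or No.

Yes

Left side:
  Gy = m²·s⁻².
  So Gy⁻¹ = m⁻²·s².
  H = kg·m²·s⁻²·A⁻².
  Combining: kg·Gy⁻¹·H = kg · (m⁻²·s²) · (kg·m²·s⁻²·A⁻²) = kg²·A⁻².
Right side:
  H = kg·m²·s⁻²·A⁻².
  V = kg·m²·s⁻³·A⁻¹.
  Gy = m²·s⁻².
  So Gy⁻¹ = m⁻²·s².
  Wb = kg·m²·s⁻²·A⁻¹.
  So Wb⁻¹ = kg⁻¹·m⁻²·s²·A.
  Combining: H·V·Gy⁻¹·Wb⁻¹·kg·s = (kg·m²·s⁻²·A⁻²) · (kg·m²·s⁻³·A⁻¹) · (m⁻²·s²) · (kg⁻¹·m⁻²·s²·A) · kg · s = kg²·A⁻².
Both reduce to kg²·A⁻².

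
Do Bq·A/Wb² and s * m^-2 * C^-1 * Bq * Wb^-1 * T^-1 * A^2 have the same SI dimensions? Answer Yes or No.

Left side:
  Bq = s⁻¹.
  Wb = kg·m²·s⁻²·A⁻¹.
  So Wb⁻² = kg⁻²·m⁻⁴·s⁴·A².
  Combining: Bq·A·Wb⁻² = s⁻¹ · A · (kg⁻²·m⁻⁴·s⁴·A²) = kg⁻²·m⁻⁴·s³·A³.
Right side:
  C = s·A.
  So C⁻¹ = s⁻¹·A⁻¹.
  Bq = s⁻¹.
  Wb = kg·m²·s⁻²·A⁻¹.
  So Wb⁻¹ = kg⁻¹·m⁻²·s²·A.
  T = kg·s⁻²·A⁻¹.
  So T⁻¹ = kg⁻¹·s²·A.
  Combining: s·m⁻²·C⁻¹·Bq·Wb⁻¹·T⁻¹·A² = s · m⁻² · (s⁻¹·A⁻¹) · s⁻¹ · (kg⁻¹·m⁻²·s²·A) · (kg⁻¹·s²·A) · A² = kg⁻²·m⁻⁴·s³·A³.
Both reduce to kg⁻²·m⁻⁴·s³·A³.

Yes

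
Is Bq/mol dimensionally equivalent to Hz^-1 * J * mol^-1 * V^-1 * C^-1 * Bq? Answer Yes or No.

No

Left side:
  Bq = 1/s = s⁻¹ (activity is decays per second).
  Combining: mol⁻¹·Bq = mol⁻¹ · s⁻¹ = s⁻¹·mol⁻¹.
Right side:
  Hz = 1/s = s⁻¹ (frequency is cycles per second).
  So Hz⁻¹ = s.
  J = N·m (work = force × distance),
      = kg·m²·s⁻².
  V = W/A (potential = power per current),
      = kg·m²·s⁻³·A⁻¹.
  So V⁻¹ = kg⁻¹·m⁻²·s³·A.
  C = A·s = s·A (charge = current × time).
  So C⁻¹ = s⁻¹·A⁻¹.
  Bq = 1/s = s⁻¹ (activity is decays per second).
  Combining: Hz⁻¹·J·mol⁻¹·V⁻¹·C⁻¹·Bq = s · (kg·m²·s⁻²) · mol⁻¹ · (kg⁻¹·m⁻²·s³·A) · (s⁻¹·A⁻¹) · s⁻¹ = mol⁻¹.
Left is s⁻¹·mol⁻¹; right is mol⁻¹ — different.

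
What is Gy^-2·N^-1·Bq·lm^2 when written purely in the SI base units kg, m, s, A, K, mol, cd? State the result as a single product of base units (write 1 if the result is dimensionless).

kg⁻¹·m⁻⁵·s⁵·cd²

Gy = m²·s⁻².
So Gy⁻² = m⁻⁴·s⁴.
N = kg·m·s⁻².
So N⁻¹ = kg⁻¹·m⁻¹·s².
Bq = s⁻¹.
lm = cd.
So lm² = cd².
Combining: Gy⁻²·N⁻¹·Bq·lm² = (m⁻⁴·s⁴) · (kg⁻¹·m⁻¹·s²) · s⁻¹ · cd² = kg⁻¹·m⁻⁵·s⁵·cd².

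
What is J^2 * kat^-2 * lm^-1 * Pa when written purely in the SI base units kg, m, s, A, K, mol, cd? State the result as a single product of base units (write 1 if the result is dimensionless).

kg³·m³·s⁻⁴·mol⁻²·cd⁻¹

J = kg·m²·s⁻².
So J² = kg²·m⁴·s⁻⁴.
kat = s⁻¹·mol.
So kat⁻² = s²·mol⁻².
lm = cd.
So lm⁻¹ = cd⁻¹.
Pa = kg·m⁻¹·s⁻².
Combining: J²·kat⁻²·lm⁻¹·Pa = (kg²·m⁴·s⁻⁴) · (s²·mol⁻²) · cd⁻¹ · (kg·m⁻¹·s⁻²) = kg³·m³·s⁻⁴·mol⁻²·cd⁻¹.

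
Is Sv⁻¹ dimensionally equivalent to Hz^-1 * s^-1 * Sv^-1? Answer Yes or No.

Left side:
  Sv = J/kg (equivalent dose = energy per mass),
      = m²·s⁻².
  So Sv⁻¹ = m⁻²·s².
Right side:
  Hz = s⁻¹.
  So Hz⁻¹ = s.
  Sv = m²·s⁻².
  So Sv⁻¹ = m⁻²·s².
  Combining: Hz⁻¹·s⁻¹·Sv⁻¹ = s · s⁻¹ · (m⁻²·s²) = m⁻²·s².
Both reduce to m⁻²·s².

Yes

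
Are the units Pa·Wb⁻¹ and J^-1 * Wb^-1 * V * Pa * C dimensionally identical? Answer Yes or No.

Yes

Left side:
  Pa = N/m² (pressure = force per area),
      = kg·m⁻¹·s⁻².
  Wb = V·s (flux: a volt is a weber per second),
      = kg·m²·s⁻²·A⁻¹.
  So Wb⁻¹ = kg⁻¹·m⁻²·s²·A.
  Combining: Pa·Wb⁻¹ = (kg·m⁻¹·s⁻²) · (kg⁻¹·m⁻²·s²·A) = m⁻³·A.
Right side:
  J = N·m (work = force × distance),
      = kg·m²·s⁻².
  So J⁻¹ = kg⁻¹·m⁻²·s².
  Wb = V·s (flux: a volt is a weber per second),
      = kg·m²·s⁻²·A⁻¹.
  So Wb⁻¹ = kg⁻¹·m⁻²·s²·A.
  V = W/A (potential = power per current),
      = kg·m²·s⁻³·A⁻¹.
  Pa = N/m² (pressure = force per area),
      = kg·m⁻¹·s⁻².
  C = A·s = s·A (charge = current × time).
  Combining: J⁻¹·Wb⁻¹·V·Pa·C = (kg⁻¹·m⁻²·s²) · (kg⁻¹·m⁻²·s²·A) · (kg·m²·s⁻³·A⁻¹) · (kg·m⁻¹·s⁻²) · (s·A) = m⁻³·A.
Both reduce to m⁻³·A.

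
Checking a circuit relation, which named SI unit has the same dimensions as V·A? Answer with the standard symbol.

V = kg·m²·s⁻³·A⁻¹.
Combining: V·A = (kg·m²·s⁻³·A⁻¹) · A = kg·m²·s⁻³.
kg·m²·s⁻³ is the base-SI form of the watt.

W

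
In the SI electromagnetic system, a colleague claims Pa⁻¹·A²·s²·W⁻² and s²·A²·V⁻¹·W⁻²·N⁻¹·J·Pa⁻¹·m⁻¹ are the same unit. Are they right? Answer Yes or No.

Left side:
  Pa = N/m² (pressure = force per area),
      = kg·m⁻¹·s⁻².
  So Pa⁻¹ = kg⁻¹·m·s².
  W = J/s (power = energy per time),
      = kg·m²·s⁻³.
  So W⁻² = kg⁻²·m⁻⁴·s⁶.
  Combining: Pa⁻¹·A²·s²·W⁻² = (kg⁻¹·m·s²) · A² · s² · (kg⁻²·m⁻⁴·s⁶) = kg⁻³·m⁻³·s¹⁰·A².
Right side:
  V = W/A (potential = power per current),
      = kg·m²·s⁻³·A⁻¹.
  So V⁻¹ = kg⁻¹·m⁻²·s³·A.
  W = J/s (power = energy per time),
      = kg·m²·s⁻³.
  So W⁻² = kg⁻²·m⁻⁴·s⁶.
  N = kg·m/s² = kg·m·s⁻² (force = mass × acceleration).
  So N⁻¹ = kg⁻¹·m⁻¹·s².
  J = N·m (work = force × distance),
      = kg·m²·s⁻².
  Pa = N/m² (pressure = force per area),
      = kg·m⁻¹·s⁻².
  So Pa⁻¹ = kg⁻¹·m·s².
  Combining: s²·A²·V⁻¹·W⁻²·N⁻¹·J·Pa⁻¹·m⁻¹ = s² · A² · (kg⁻¹·m⁻²·s³·A) · (kg⁻²·m⁻⁴·s⁶) · (kg⁻¹·m⁻¹·s²) · (kg·m²·s⁻²) · (kg⁻¹·m·s²) · m⁻¹ = kg⁻⁴·m⁻⁵·s¹³·A³.
Left is kg⁻³·m⁻³·s¹⁰·A²; right is kg⁻⁴·m⁻⁵·s¹³·A³ — different.

No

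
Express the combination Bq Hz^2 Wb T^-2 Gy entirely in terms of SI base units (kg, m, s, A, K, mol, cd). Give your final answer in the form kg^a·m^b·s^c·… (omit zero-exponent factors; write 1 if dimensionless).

kg⁻¹·m⁴·s⁻³·A

Bq = 1/s = s⁻¹ (activity is decays per second).
Hz = 1/s = s⁻¹ (frequency is cycles per second).
So Hz² = s⁻².
Wb = V·s (flux: a volt is a weber per second),
    = kg·m²·s⁻²·A⁻¹.
T = Wb/m² (flux density = flux per area),
    = kg·s⁻²·A⁻¹.
So T⁻² = kg⁻²·s⁴·A².
Gy = J/kg (absorbed dose = energy per mass),
    = m²·s⁻².
Combining: Bq·Hz²·Wb·T⁻²·Gy = s⁻¹ · s⁻² · (kg·m²·s⁻²·A⁻¹) · (kg⁻²·s⁴·A²) · (m²·s⁻²) = kg⁻¹·m⁴·s⁻³·A.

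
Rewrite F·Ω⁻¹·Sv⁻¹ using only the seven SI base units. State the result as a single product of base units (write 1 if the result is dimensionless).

F = kg⁻¹·m⁻²·s⁴·A².
Ω = kg·m²·s⁻³·A⁻².
So Ω⁻¹ = kg⁻¹·m⁻²·s³·A².
Sv = m²·s⁻².
So Sv⁻¹ = m⁻²·s².
Combining: F·Ω⁻¹·Sv⁻¹ = (kg⁻¹·m⁻²·s⁴·A²) · (kg⁻¹·m⁻²·s³·A²) · (m⁻²·s²) = kg⁻²·m⁻⁶·s⁹·A⁴.

kg⁻²·m⁻⁶·s⁹·A⁴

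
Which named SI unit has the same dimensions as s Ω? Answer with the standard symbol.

Ω = V/A (resistance = voltage per current),
    = kg·m²·s⁻³·A⁻².
Combining: s·Ω = s · (kg·m²·s⁻³·A⁻²) = kg·m²·s⁻²·A⁻².
kg·m²·s⁻²·A⁻² is the base-SI form of the henry.

H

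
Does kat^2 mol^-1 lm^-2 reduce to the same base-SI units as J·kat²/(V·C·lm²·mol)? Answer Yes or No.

Yes

Left side:
  kat = s⁻¹·mol.
  So kat² = s⁻²·mol².
  lm = cd.
  So lm⁻² = cd⁻².
  Combining: kat²·mol⁻¹·lm⁻² = (s⁻²·mol²) · mol⁻¹ · cd⁻² = s⁻²·mol·cd⁻².
Right side:
  V = W/A (potential = power per current),
      = kg·m²·s⁻³·A⁻¹.
  So V⁻¹ = kg⁻¹·m⁻²·s³·A.
  C = A·s = s·A (charge = current × time).
  So C⁻¹ = s⁻¹·A⁻¹.
  lm = cd·sr = cd (luminous flux; sr is dimensionless).
  So lm⁻² = cd⁻².
  J = N·m (work = force × distance),
      = kg·m²·s⁻².
  kat = mol/s = s⁻¹·mol (catalytic activity).
  So kat² = s⁻²·mol².
  Combining: V⁻¹·C⁻¹·lm⁻²·J·kat²·mol⁻¹ = (kg⁻¹·m⁻²·s³·A) · (s⁻¹·A⁻¹) · cd⁻² · (kg·m²·s⁻²) · (s⁻²·mol²) · mol⁻¹ = s⁻²·mol·cd⁻².
Both reduce to s⁻²·mol·cd⁻².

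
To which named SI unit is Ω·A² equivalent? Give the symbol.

W

Ω = V/A (resistance = voltage per current),
    = kg·m²·s⁻³·A⁻².
Combining: Ω·A² = (kg·m²·s⁻³·A⁻²) · A² = kg·m²·s⁻³.
kg·m²·s⁻³ is the base-SI form of the watt.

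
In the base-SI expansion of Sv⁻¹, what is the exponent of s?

Sv = m²·s⁻².
So Sv⁻¹ = m⁻²·s².
The exponent of s is 2.

2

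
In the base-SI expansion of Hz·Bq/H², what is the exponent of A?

Hz = s⁻¹.
Bq = s⁻¹.
H = kg·m²·s⁻²·A⁻².
So H⁻² = kg⁻²·m⁻⁴·s⁴·A⁴.
Combining: Hz·Bq·H⁻² = s⁻¹ · s⁻¹ · (kg⁻²·m⁻⁴·s⁴·A⁴) = kg⁻²·m⁻⁴·s²·A⁴.
The exponent of A is 4.

4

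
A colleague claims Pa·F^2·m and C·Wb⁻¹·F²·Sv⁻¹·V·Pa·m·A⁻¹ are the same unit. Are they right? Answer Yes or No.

No

Left side:
  Pa = kg·m⁻¹·s⁻².
  F = kg⁻¹·m⁻²·s⁴·A².
  So F² = kg⁻²·m⁻⁴·s⁸·A⁴.
  Combining: Pa·F²·m = (kg·m⁻¹·s⁻²) · (kg⁻²·m⁻⁴·s⁸·A⁴) · m = kg⁻¹·m⁻⁴·s⁶·A⁴.
Right side:
  C = A·s = s·A (charge = current × time).
  Wb = V·s (flux: a volt is a weber per second),
      = kg·m²·s⁻²·A⁻¹.
  So Wb⁻¹ = kg⁻¹·m⁻²·s²·A.
  F = C/V (capacitance = charge per voltage),
      = A·s/(kg·m²·s⁻³·A⁻¹) (substituting C and V),
      = kg⁻¹·m⁻²·s⁴·A².
  So F² = kg⁻²·m⁻⁴·s⁸·A⁴.
  Sv = J/kg (equivalent dose = energy per mass),
      = m²·s⁻².
  So Sv⁻¹ = m⁻²·s².
  V = W/A (potential = power per current),
      = kg·m²·s⁻³·A⁻¹.
  Pa = N/m² (pressure = force per area),
      = kg·m⁻¹·s⁻².
  Combining: C·Wb⁻¹·F²·Sv⁻¹·V·Pa·m·A⁻¹ = (s·A) · (kg⁻¹·m⁻²·s²·A) · (kg⁻²·m⁻⁴·s⁸·A⁴) · (m⁻²·s²) · (kg·m²·s⁻³·A⁻¹) · (kg·m⁻¹·s⁻²) · m · A⁻¹ = kg⁻¹·m⁻⁶·s⁸·A⁴.
Left is kg⁻¹·m⁻⁴·s⁶·A⁴; right is kg⁻¹·m⁻⁶·s⁸·A⁴ — different.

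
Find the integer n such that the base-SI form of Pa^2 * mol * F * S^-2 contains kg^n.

Pa = kg·m⁻¹·s⁻².
So Pa² = kg²·m⁻²·s⁻⁴.
F = kg⁻¹·m⁻²·s⁴·A².
S = kg⁻¹·m⁻²·s³·A².
So S⁻² = kg²·m⁴·s⁻⁶·A⁻⁴.
Combining: Pa²·mol·F·S⁻² = (kg²·m⁻²·s⁻⁴) · mol · (kg⁻¹·m⁻²·s⁴·A²) · (kg²·m⁴·s⁻⁶·A⁻⁴) = kg³·s⁻⁶·A⁻²·mol.
The exponent of kg is 3.

3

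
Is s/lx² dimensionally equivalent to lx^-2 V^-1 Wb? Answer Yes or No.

Yes

Left side:
  lx = lm/m² (illuminance = luminous flux per area),
      = m⁻²·cd.
  So lx⁻² = m⁴·cd⁻².
  Combining: s·lx⁻² = s · (m⁴·cd⁻²) = m⁴·s·cd⁻².
Right side:
  lx = m⁻²·cd.
  So lx⁻² = m⁴·cd⁻².
  V = kg·m²·s⁻³·A⁻¹.
  So V⁻¹ = kg⁻¹·m⁻²·s³·A.
  Wb = kg·m²·s⁻²·A⁻¹.
  Combining: lx⁻²·V⁻¹·Wb = (m⁴·cd⁻²) · (kg⁻¹·m⁻²·s³·A) · (kg·m²·s⁻²·A⁻¹) = m⁴·s·cd⁻².
Both reduce to m⁴·s·cd⁻².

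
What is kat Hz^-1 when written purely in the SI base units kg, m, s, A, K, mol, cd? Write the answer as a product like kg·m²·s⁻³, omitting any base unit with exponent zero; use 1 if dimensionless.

kat = s⁻¹·mol.
Hz = s⁻¹.
So Hz⁻¹ = s.
Combining: kat·Hz⁻¹ = (s⁻¹·mol) · s = mol.

mol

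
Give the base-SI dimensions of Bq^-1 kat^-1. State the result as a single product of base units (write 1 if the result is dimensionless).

Bq = 1/s = s⁻¹ (activity is decays per second).
So Bq⁻¹ = s.
kat = mol/s = s⁻¹·mol (catalytic activity).
So kat⁻¹ = s·mol⁻¹.
Combining: Bq⁻¹·kat⁻¹ = s · (s·mol⁻¹) = s²·mol⁻¹.

s²·mol⁻¹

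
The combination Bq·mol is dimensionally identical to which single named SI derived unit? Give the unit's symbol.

Bq = 1/s = s⁻¹ (activity is decays per second).
Combining: Bq·mol = s⁻¹ · mol = s⁻¹·mol.
s⁻¹·mol is the base-SI form of the katal.

kat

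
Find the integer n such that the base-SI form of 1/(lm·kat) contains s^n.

1

lm = cd·sr = cd (luminous flux; sr is dimensionless).
So lm⁻¹ = cd⁻¹.
kat = mol/s = s⁻¹·mol (catalytic activity).
So kat⁻¹ = s·mol⁻¹.
Combining: lm⁻¹·kat⁻¹ = cd⁻¹ · (s·mol⁻¹) = s·mol⁻¹·cd⁻¹.
The exponent of s is 1.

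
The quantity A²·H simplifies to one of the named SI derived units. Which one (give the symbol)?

J

H = Wb/A (inductance = flux per current),
    = kg·m²·s⁻²·A⁻².
Combining: A²·H = A² · (kg·m²·s⁻²·A⁻²) = kg·m²·s⁻².
kg·m²·s⁻² is the base-SI form of the joule.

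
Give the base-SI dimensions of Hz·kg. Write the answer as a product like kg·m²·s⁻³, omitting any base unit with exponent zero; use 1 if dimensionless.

Hz = 1/s = s⁻¹ (frequency is cycles per second).
Combining: Hz·kg = s⁻¹ · kg = kg·s⁻¹.

kg·s⁻¹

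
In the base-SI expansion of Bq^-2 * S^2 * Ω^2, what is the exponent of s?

Bq = 1/s = s⁻¹ (activity is decays per second).
So Bq⁻² = s².
S = 1/Ω (conductance is reciprocal resistance),
    = kg⁻¹·m⁻²·s³·A².
So S² = kg⁻²·m⁻⁴·s⁶·A⁴.
Ω = V/A (resistance = voltage per current),
    = kg·m²·s⁻³·A⁻².
So Ω² = kg²·m⁴·s⁻⁶·A⁻⁴.
Combining: Bq⁻²·S²·Ω² = s² · (kg⁻²·m⁻⁴·s⁶·A⁴) · (kg²·m⁴·s⁻⁶·A⁻⁴) = s².
The exponent of s is 2.

2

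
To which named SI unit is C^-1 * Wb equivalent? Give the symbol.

C = s·A.
So C⁻¹ = s⁻¹·A⁻¹.
Wb = kg·m²·s⁻²·A⁻¹.
Combining: C⁻¹·Wb = (s⁻¹·A⁻¹) · (kg·m²·s⁻²·A⁻¹) = kg·m²·s⁻³·A⁻².
kg·m²·s⁻³·A⁻² is the base-SI form of the ohm.

Ω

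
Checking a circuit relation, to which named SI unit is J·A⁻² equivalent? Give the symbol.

J = kg·m²·s⁻².
Combining: J·A⁻² = (kg·m²·s⁻²) · A⁻² = kg·m²·s⁻²·A⁻².
kg·m²·s⁻²·A⁻² is the base-SI form of the henry.

H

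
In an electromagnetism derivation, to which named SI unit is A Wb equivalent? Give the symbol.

Wb = V·s (flux: a volt is a weber per second),
    = kg·m²·s⁻²·A⁻¹.
Combining: A·Wb = A · (kg·m²·s⁻²·A⁻¹) = kg·m²·s⁻².
kg·m²·s⁻² is the base-SI form of the joule.

J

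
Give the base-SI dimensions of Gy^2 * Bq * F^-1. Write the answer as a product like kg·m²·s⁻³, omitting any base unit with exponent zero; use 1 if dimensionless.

Gy = J/kg (absorbed dose = energy per mass),
    = m²·s⁻².
So Gy² = m⁴·s⁻⁴.
Bq = 1/s = s⁻¹ (activity is decays per second).
F = C/V (capacitance = charge per voltage),
    = A·s/(kg·m²·s⁻³·A⁻¹) (substituting C and V),
    = kg⁻¹·m⁻²·s⁴·A².
So F⁻¹ = kg·m²·s⁻⁴·A⁻².
Combining: Gy²·Bq·F⁻¹ = (m⁴·s⁻⁴) · s⁻¹ · (kg·m²·s⁻⁴·A⁻²) = kg·m⁶·s⁻⁹·A⁻².

kg·m⁶·s⁻⁹·A⁻²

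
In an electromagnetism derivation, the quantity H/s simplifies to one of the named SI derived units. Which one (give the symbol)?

H = Wb/A (inductance = flux per current),
    = kg·m²·s⁻²·A⁻².
Combining: H·s⁻¹ = (kg·m²·s⁻²·A⁻²) · s⁻¹ = kg·m²·s⁻³·A⁻².
kg·m²·s⁻³·A⁻² is the base-SI form of the ohm.

Ω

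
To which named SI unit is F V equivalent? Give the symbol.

F = C/V (capacitance = charge per voltage),
    = A·s/(kg·m²·s⁻³·A⁻¹) (substituting C and V),
    = kg⁻¹·m⁻²·s⁴·A².
V = W/A (potential = power per current),
    = kg·m²·s⁻³·A⁻¹.
Combining: F·V = (kg⁻¹·m⁻²·s⁴·A²) · (kg·m²·s⁻³·A⁻¹) = s·A.
s·A is the base-SI form of the coulomb.

C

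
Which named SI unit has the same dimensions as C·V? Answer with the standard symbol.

C = s·A.
V = kg·m²·s⁻³·A⁻¹.
Combining: C·V = (s·A) · (kg·m²·s⁻³·A⁻¹) = kg·m²·s⁻².
kg·m²·s⁻² is the base-SI form of the joule.

J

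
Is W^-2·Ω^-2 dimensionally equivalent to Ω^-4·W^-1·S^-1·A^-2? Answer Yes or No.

Left side:
  W = kg·m²·s⁻³.
  So W⁻² = kg⁻²·m⁻⁴·s⁶.
  Ω = kg·m²·s⁻³·A⁻².
  So Ω⁻² = kg⁻²·m⁻⁴·s⁶·A⁴.
  Combining: W⁻²·Ω⁻² = (kg⁻²·m⁻⁴·s⁶) · (kg⁻²·m⁻⁴·s⁶·A⁴) = kg⁻⁴·m⁻⁸·s¹²·A⁴.
Right side:
  Ω = kg·m²·s⁻³·A⁻².
  So Ω⁻⁴ = kg⁻⁴·m⁻⁸·s¹²·A⁸.
  W = kg·m²·s⁻³.
  So W⁻¹ = kg⁻¹·m⁻²·s³.
  S = kg⁻¹·m⁻²·s³·A².
  So S⁻¹ = kg·m²·s⁻³·A⁻².
  Combining: Ω⁻⁴·W⁻¹·S⁻¹·A⁻² = (kg⁻⁴·m⁻⁸·s¹²·A⁸) · (kg⁻¹·m⁻²·s³) · (kg·m²·s⁻³·A⁻²) · A⁻² = kg⁻⁴·m⁻⁸·s¹²·A⁴.
Both reduce to kg⁻⁴·m⁻⁸·s¹²·A⁴.

Yes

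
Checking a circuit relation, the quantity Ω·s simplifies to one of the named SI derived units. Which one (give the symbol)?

H

Ω = V/A (resistance = voltage per current),
    = kg·m²·s⁻³·A⁻².
Combining: Ω·s = (kg·m²·s⁻³·A⁻²) · s = kg·m²·s⁻²·A⁻².
kg·m²·s⁻²·A⁻² is the base-SI form of the henry.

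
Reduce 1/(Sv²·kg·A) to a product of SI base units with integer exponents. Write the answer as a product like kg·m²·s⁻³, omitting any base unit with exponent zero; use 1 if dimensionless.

kg⁻¹·m⁻⁴·s⁴·A⁻¹

Sv = J/kg (equivalent dose = energy per mass),
    = m²·s⁻².
So Sv⁻² = m⁻⁴·s⁴.
Combining: Sv⁻²·kg⁻¹·A⁻¹ = (m⁻⁴·s⁴) · kg⁻¹ · A⁻¹ = kg⁻¹·m⁻⁴·s⁴·A⁻¹.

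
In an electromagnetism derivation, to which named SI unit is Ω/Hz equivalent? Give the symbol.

H

Ω = kg·m²·s⁻³·A⁻².
Hz = s⁻¹.
So Hz⁻¹ = s.
Combining: Ω·Hz⁻¹ = (kg·m²·s⁻³·A⁻²) · s = kg·m²·s⁻²·A⁻².
kg·m²·s⁻²·A⁻² is the base-SI form of the henry.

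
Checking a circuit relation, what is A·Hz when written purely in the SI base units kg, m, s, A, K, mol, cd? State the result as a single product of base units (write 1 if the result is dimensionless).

Hz = s⁻¹.
Combining: A·Hz = A · s⁻¹ = s⁻¹·A.

s⁻¹·A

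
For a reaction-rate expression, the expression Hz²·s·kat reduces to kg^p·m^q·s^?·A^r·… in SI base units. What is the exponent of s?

Hz = s⁻¹.
So Hz² = s⁻².
kat = s⁻¹·mol.
Combining: Hz²·s·kat = s⁻² · s · (s⁻¹·mol) = s⁻²·mol.
The exponent of s is -2.

-2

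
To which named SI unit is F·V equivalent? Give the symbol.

F = C/V (capacitance = charge per voltage),
    = A·s/(kg·m²·s⁻³·A⁻¹) (substituting C and V),
    = kg⁻¹·m⁻²·s⁴·A².
V = W/A (potential = power per current),
    = kg·m²·s⁻³·A⁻¹.
Combining: F·V = (kg⁻¹·m⁻²·s⁴·A²) · (kg·m²·s⁻³·A⁻¹) = s·A.
s·A is the base-SI form of the coulomb.

C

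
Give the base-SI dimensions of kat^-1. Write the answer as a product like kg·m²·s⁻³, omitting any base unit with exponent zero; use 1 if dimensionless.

kat = s⁻¹·mol.
So kat⁻¹ = s·mol⁻¹.

s·mol⁻¹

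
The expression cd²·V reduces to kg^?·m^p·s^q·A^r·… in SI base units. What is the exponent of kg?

1

V = kg·m²·s⁻³·A⁻¹.
Combining: cd²·V = cd² · (kg·m²·s⁻³·A⁻¹) = kg·m²·s⁻³·A⁻¹·cd².
The exponent of kg is 1.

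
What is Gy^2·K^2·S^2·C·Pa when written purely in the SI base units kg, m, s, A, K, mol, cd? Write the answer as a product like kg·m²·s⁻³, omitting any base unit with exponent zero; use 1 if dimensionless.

kg⁻¹·m⁻¹·s·A⁵·K²

Gy = m²·s⁻².
So Gy² = m⁴·s⁻⁴.
S = kg⁻¹·m⁻²·s³·A².
So S² = kg⁻²·m⁻⁴·s⁶·A⁴.
C = s·A.
Pa = kg·m⁻¹·s⁻².
Combining: Gy²·K²·S²·C·Pa = (m⁴·s⁻⁴) · K² · (kg⁻²·m⁻⁴·s⁶·A⁴) · (s·A) · (kg·m⁻¹·s⁻²) = kg⁻¹·m⁻¹·s·A⁵·K².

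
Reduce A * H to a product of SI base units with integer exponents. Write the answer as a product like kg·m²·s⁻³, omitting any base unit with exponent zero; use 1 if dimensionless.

kg·m²·s⁻²·A⁻¹

H = kg·m²·s⁻²·A⁻².
Combining: A·H = A · (kg·m²·s⁻²·A⁻²) = kg·m²·s⁻²·A⁻¹.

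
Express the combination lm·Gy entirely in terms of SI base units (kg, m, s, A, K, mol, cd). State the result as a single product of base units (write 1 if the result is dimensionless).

lm = cd·sr = cd (luminous flux; sr is dimensionless).
Gy = J/kg (absorbed dose = energy per mass),
    = m²·s⁻².
Combining: lm·Gy = cd · (m²·s⁻²) = m²·s⁻²·cd.

m²·s⁻²·cd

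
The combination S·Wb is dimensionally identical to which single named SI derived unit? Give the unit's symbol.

C

S = kg⁻¹·m⁻²·s³·A².
Wb = kg·m²·s⁻²·A⁻¹.
Combining: S·Wb = (kg⁻¹·m⁻²·s³·A²) · (kg·m²·s⁻²·A⁻¹) = s·A.
s·A is the base-SI form of the coulomb.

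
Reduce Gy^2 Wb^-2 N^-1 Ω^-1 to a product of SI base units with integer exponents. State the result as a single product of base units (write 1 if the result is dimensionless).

kg⁻⁴·m⁻³·s⁵·A⁴

Gy = m²·s⁻².
So Gy² = m⁴·s⁻⁴.
Wb = kg·m²·s⁻²·A⁻¹.
So Wb⁻² = kg⁻²·m⁻⁴·s⁴·A².
N = kg·m·s⁻².
So N⁻¹ = kg⁻¹·m⁻¹·s².
Ω = kg·m²·s⁻³·A⁻².
So Ω⁻¹ = kg⁻¹·m⁻²·s³·A².
Combining: Gy²·Wb⁻²·N⁻¹·Ω⁻¹ = (m⁴·s⁻⁴) · (kg⁻²·m⁻⁴·s⁴·A²) · (kg⁻¹·m⁻¹·s²) · (kg⁻¹·m⁻²·s³·A²) = kg⁻⁴·m⁻³·s⁵·A⁴.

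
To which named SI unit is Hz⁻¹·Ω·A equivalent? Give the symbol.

Wb

Hz = 1/s = s⁻¹ (frequency is cycles per second).
So Hz⁻¹ = s.
Ω = V/A (resistance = voltage per current),
    = kg·m²·s⁻³·A⁻².
Combining: Hz⁻¹·Ω·A = s · (kg·m²·s⁻³·A⁻²) · A = kg·m²·s⁻²·A⁻¹.
kg·m²·s⁻²·A⁻¹ is the base-SI form of the weber.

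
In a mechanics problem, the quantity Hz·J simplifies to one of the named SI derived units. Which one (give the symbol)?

Hz = 1/s = s⁻¹ (frequency is cycles per second).
J = N·m (work = force × distance),
    = kg·m²·s⁻².
Combining: Hz·J = s⁻¹ · (kg·m²·s⁻²) = kg·m²·s⁻³.
kg·m²·s⁻³ is the base-SI form of the watt.

W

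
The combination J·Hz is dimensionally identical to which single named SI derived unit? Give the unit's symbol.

J = N·m (work = force × distance),
    = kg·m²·s⁻².
Hz = 1/s = s⁻¹ (frequency is cycles per second).
Combining: J·Hz = (kg·m²·s⁻²) · s⁻¹ = kg·m²·s⁻³.
kg·m²·s⁻³ is the base-SI form of the watt.

W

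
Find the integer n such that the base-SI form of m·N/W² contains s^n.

W = kg·m²·s⁻³.
So W⁻² = kg⁻²·m⁻⁴·s⁶.
N = kg·m·s⁻².
Combining: W⁻²·m·N = (kg⁻²·m⁻⁴·s⁶) · m · (kg·m·s⁻²) = kg⁻¹·m⁻²·s⁴.
The exponent of s is 4.

4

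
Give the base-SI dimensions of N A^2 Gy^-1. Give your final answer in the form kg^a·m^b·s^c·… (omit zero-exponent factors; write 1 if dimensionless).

N = kg·m/s² = kg·m·s⁻² (force = mass × acceleration).
Gy = J/kg (absorbed dose = energy per mass),
    = m²·s⁻².
So Gy⁻¹ = m⁻²·s².
Combining: N·A²·Gy⁻¹ = (kg·m·s⁻²) · A² · (m⁻²·s²) = kg·m⁻¹·A².

kg·m⁻¹·A²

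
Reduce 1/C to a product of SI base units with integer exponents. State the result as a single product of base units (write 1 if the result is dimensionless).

s⁻¹·A⁻¹

C = s·A.
So C⁻¹ = s⁻¹·A⁻¹.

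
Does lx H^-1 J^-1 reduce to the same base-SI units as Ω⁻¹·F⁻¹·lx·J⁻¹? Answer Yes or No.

Left side:
  lx = lm/m² (illuminance = luminous flux per area),
      = m⁻²·cd.
  H = Wb/A (inductance = flux per current),
      = kg·m²·s⁻²·A⁻².
  So H⁻¹ = kg⁻¹·m⁻²·s²·A².
  J = N·m (work = force × distance),
      = kg·m²·s⁻².
  So J⁻¹ = kg⁻¹·m⁻²·s².
  Combining: lx·H⁻¹·J⁻¹ = (m⁻²·cd) · (kg⁻¹·m⁻²·s²·A²) · (kg⁻¹·m⁻²·s²) = kg⁻²·m⁻⁶·s⁴·A²·cd.
Right side:
  Ω = kg·m²·s⁻³·A⁻².
  So Ω⁻¹ = kg⁻¹·m⁻²·s³·A².
  F = kg⁻¹·m⁻²·s⁴·A².
  So F⁻¹ = kg·m²·s⁻⁴·A⁻².
  lx = m⁻²·cd.
  J = kg·m²·s⁻².
  So J⁻¹ = kg⁻¹·m⁻²·s².
  Combining: Ω⁻¹·F⁻¹·lx·J⁻¹ = (kg⁻¹·m⁻²·s³·A²) · (kg·m²·s⁻⁴·A⁻²) · (m⁻²·cd) · (kg⁻¹·m⁻²·s²) = kg⁻¹·m⁻⁴·s·cd.
Left is kg⁻²·m⁻⁶·s⁴·A²·cd; right is kg⁻¹·m⁻⁴·s·cd — different.

No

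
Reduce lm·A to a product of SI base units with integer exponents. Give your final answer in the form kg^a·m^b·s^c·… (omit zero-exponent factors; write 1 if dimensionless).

A·cd

lm = cd·sr = cd (luminous flux; sr is dimensionless).
Combining: lm·A = cd · A = A·cd.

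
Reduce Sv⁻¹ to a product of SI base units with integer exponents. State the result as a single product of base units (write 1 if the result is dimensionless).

Sv = m²·s⁻².
So Sv⁻¹ = m⁻²·s².

m⁻²·s²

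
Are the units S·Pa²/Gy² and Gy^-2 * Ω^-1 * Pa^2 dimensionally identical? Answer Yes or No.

Left side:
  S = 1/Ω (conductance is reciprocal resistance),
      = kg⁻¹·m⁻²·s³·A².
  Gy = J/kg (absorbed dose = energy per mass),
      = m²·s⁻².
  So Gy⁻² = m⁻⁴·s⁴.
  Pa = N/m² (pressure = force per area),
      = kg·m⁻¹·s⁻².
  So Pa² = kg²·m⁻²·s⁻⁴.
  Combining: S·Gy⁻²·Pa² = (kg⁻¹·m⁻²·s³·A²) · (m⁻⁴·s⁴) · (kg²·m⁻²·s⁻⁴) = kg·m⁻⁸·s³·A².
Right side:
  Gy = m²·s⁻².
  So Gy⁻² = m⁻⁴·s⁴.
  Ω = kg·m²·s⁻³·A⁻².
  So Ω⁻¹ = kg⁻¹·m⁻²·s³·A².
  Pa = kg·m⁻¹·s⁻².
  So Pa² = kg²·m⁻²·s⁻⁴.
  Combining: Gy⁻²·Ω⁻¹·Pa² = (m⁻⁴·s⁴) · (kg⁻¹·m⁻²·s³·A²) · (kg²·m⁻²·s⁻⁴) = kg·m⁻⁸·s³·A².
Both reduce to kg·m⁻⁸·s³·A².

Yes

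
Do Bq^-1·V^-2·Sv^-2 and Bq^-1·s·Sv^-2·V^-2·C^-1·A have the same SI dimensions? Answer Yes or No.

Yes

Left side:
  Bq = s⁻¹.
  So Bq⁻¹ = s.
  V = kg·m²·s⁻³·A⁻¹.
  So V⁻² = kg⁻²·m⁻⁴·s⁶·A².
  Sv = m²·s⁻².
  So Sv⁻² = m⁻⁴·s⁴.
  Combining: Bq⁻¹·V⁻²·Sv⁻² = s · (kg⁻²·m⁻⁴·s⁶·A²) · (m⁻⁴·s⁴) = kg⁻²·m⁻⁸·s¹¹·A².
Right side:
  Bq = 1/s = s⁻¹ (activity is decays per second).
  So Bq⁻¹ = s.
  Sv = J/kg (equivalent dose = energy per mass),
      = m²·s⁻².
  So Sv⁻² = m⁻⁴·s⁴.
  V = W/A (potential = power per current),
      = kg·m²·s⁻³·A⁻¹.
  So V⁻² = kg⁻²·m⁻⁴·s⁶·A².
  C = A·s = s·A (charge = current × time).
  So C⁻¹ = s⁻¹·A⁻¹.
  Combining: Bq⁻¹·s·Sv⁻²·V⁻²·C⁻¹·A = s · s · (m⁻⁴·s⁴) · (kg⁻²·m⁻⁴·s⁶·A²) · (s⁻¹·A⁻¹) · A = kg⁻²·m⁻⁸·s¹¹·A².
Both reduce to kg⁻²·m⁻⁸·s¹¹·A².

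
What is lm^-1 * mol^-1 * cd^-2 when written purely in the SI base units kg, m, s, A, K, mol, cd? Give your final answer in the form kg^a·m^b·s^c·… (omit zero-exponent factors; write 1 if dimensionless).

mol⁻¹·cd⁻³

lm = cd·sr = cd (luminous flux; sr is dimensionless).
So lm⁻¹ = cd⁻¹.
Combining: lm⁻¹·mol⁻¹·cd⁻² = cd⁻¹ · mol⁻¹ · cd⁻² = mol⁻¹·cd⁻³.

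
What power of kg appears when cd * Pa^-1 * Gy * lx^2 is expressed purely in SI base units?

-1

Pa = N/m² (pressure = force per area),
    = kg·m⁻¹·s⁻².
So Pa⁻¹ = kg⁻¹·m·s².
Gy = J/kg (absorbed dose = energy per mass),
    = m²·s⁻².
lx = lm/m² (illuminance = luminous flux per area),
    = m⁻²·cd.
So lx² = m⁻⁴·cd².
Combining: cd·Pa⁻¹·Gy·lx² = cd · (kg⁻¹·m·s²) · (m²·s⁻²) · (m⁻⁴·cd²) = kg⁻¹·m⁻¹·cd³.
The exponent of kg is -1.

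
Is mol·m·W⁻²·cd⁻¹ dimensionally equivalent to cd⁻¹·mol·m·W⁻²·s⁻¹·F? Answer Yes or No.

No

Left side:
  W = kg·m²·s⁻³.
  So W⁻² = kg⁻²·m⁻⁴·s⁶.
  Combining: mol·m·W⁻²·cd⁻¹ = mol · m · (kg⁻²·m⁻⁴·s⁶) · cd⁻¹ = kg⁻²·m⁻³·s⁶·mol·cd⁻¹.
Right side:
  W = kg·m²·s⁻³.
  So W⁻² = kg⁻²·m⁻⁴·s⁶.
  F = kg⁻¹·m⁻²·s⁴·A².
  Combining: cd⁻¹·mol·m·W⁻²·s⁻¹·F = cd⁻¹ · mol · m · (kg⁻²·m⁻⁴·s⁶) · s⁻¹ · (kg⁻¹·m⁻²·s⁴·A²) = kg⁻³·m⁻⁵·s⁹·A²·mol·cd⁻¹.
Left is kg⁻²·m⁻³·s⁶·mol·cd⁻¹; right is kg⁻³·m⁻⁵·s⁹·A²·mol·cd⁻¹ — different.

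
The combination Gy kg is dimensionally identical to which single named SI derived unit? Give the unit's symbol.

J

Gy = J/kg (absorbed dose = energy per mass),
    = m²·s⁻².
Combining: Gy·kg = (m²·s⁻²) · kg = kg·m²·s⁻².
kg·m²·s⁻² is the base-SI form of the joule.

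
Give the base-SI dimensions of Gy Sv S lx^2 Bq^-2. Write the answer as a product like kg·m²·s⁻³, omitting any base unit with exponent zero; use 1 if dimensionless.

Gy = J/kg (absorbed dose = energy per mass),
    = m²·s⁻².
Sv = J/kg (equivalent dose = energy per mass),
    = m²·s⁻².
S = 1/Ω (conductance is reciprocal resistance),
    = kg⁻¹·m⁻²·s³·A².
lx = lm/m² (illuminance = luminous flux per area),
    = m⁻²·cd.
So lx² = m⁻⁴·cd².
Bq = 1/s = s⁻¹ (activity is decays per second).
So Bq⁻² = s².
Combining: Gy·Sv·S·lx²·Bq⁻² = (m²·s⁻²) · (m²·s⁻²) · (kg⁻¹·m⁻²·s³·A²) · (m⁻⁴·cd²) · s² = kg⁻¹·m⁻²·s·A²·cd².

kg⁻¹·m⁻²·s·A²·cd²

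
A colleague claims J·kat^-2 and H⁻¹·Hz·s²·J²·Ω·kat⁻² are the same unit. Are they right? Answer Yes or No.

Left side:
  J = N·m (work = force × distance),
      = kg·m²·s⁻².
  kat = mol/s = s⁻¹·mol (catalytic activity).
  So kat⁻² = s²·mol⁻².
  Combining: J·kat⁻² = (kg·m²·s⁻²) · (s²·mol⁻²) = kg·m²·mol⁻².
Right side:
  H = kg·m²·s⁻²·A⁻².
  So H⁻¹ = kg⁻¹·m⁻²·s²·A².
  Hz = s⁻¹.
  J = kg·m²·s⁻².
  So J² = kg²·m⁴·s⁻⁴.
  Ω = kg·m²·s⁻³·A⁻².
  kat = s⁻¹·mol.
  So kat⁻² = s²·mol⁻².
  Combining: H⁻¹·Hz·s²·J²·Ω·kat⁻² = (kg⁻¹·m⁻²·s²·A²) · s⁻¹ · s² · (kg²·m⁴·s⁻⁴) · (kg·m²·s⁻³·A⁻²) · (s²·mol⁻²) = kg²·m⁴·s⁻²·mol⁻².
Left is kg·m²·mol⁻²; right is kg²·m⁴·s⁻²·mol⁻² — different.

No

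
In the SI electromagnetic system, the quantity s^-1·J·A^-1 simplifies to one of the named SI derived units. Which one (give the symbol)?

V

J = N·m (work = force × distance),
    = kg·m²·s⁻².
Combining: s⁻¹·J·A⁻¹ = s⁻¹ · (kg·m²·s⁻²) · A⁻¹ = kg·m²·s⁻³·A⁻¹.
kg·m²·s⁻³·A⁻¹ is the base-SI form of the volt.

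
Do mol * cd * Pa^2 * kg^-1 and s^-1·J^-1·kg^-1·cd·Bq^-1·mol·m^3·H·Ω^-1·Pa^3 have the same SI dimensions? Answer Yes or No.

No

Left side:
  Pa = N/m² (pressure = force per area),
      = kg·m⁻¹·s⁻².
  So Pa² = kg²·m⁻²·s⁻⁴.
  Combining: mol·cd·Pa²·kg⁻¹ = mol · cd · (kg²·m⁻²·s⁻⁴) · kg⁻¹ = kg·m⁻²·s⁻⁴·mol·cd.
Right side:
  J = N·m (work = force × distance),
      = kg·m²·s⁻².
  So J⁻¹ = kg⁻¹·m⁻²·s².
  Bq = 1/s = s⁻¹ (activity is decays per second).
  So Bq⁻¹ = s.
  H = Wb/A (inductance = flux per current),
      = kg·m²·s⁻²·A⁻².
  Ω = V/A (resistance = voltage per current),
      = kg·m²·s⁻³·A⁻².
  So Ω⁻¹ = kg⁻¹·m⁻²·s³·A².
  Pa = N/m² (pressure = force per area),
      = kg·m⁻¹·s⁻².
  So Pa³ = kg³·m⁻³·s⁻⁶.
  Combining: s⁻¹·J⁻¹·kg⁻¹·cd·Bq⁻¹·mol·m³·H·Ω⁻¹·Pa³ = s⁻¹ · (kg⁻¹·m⁻²·s²) · kg⁻¹ · cd · s · mol · m³ · (kg·m²·s⁻²·A⁻²) · (kg⁻¹·m⁻²·s³·A²) · (kg³·m⁻³·s⁻⁶) = kg·m⁻²·s⁻³·mol·cd.
Left is kg·m⁻²·s⁻⁴·mol·cd; right is kg·m⁻²·s⁻³·mol·cd — different.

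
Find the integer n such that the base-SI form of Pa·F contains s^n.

Pa = N/m² (pressure = force per area),
    = kg·m⁻¹·s⁻².
F = C/V (capacitance = charge per voltage),
    = A·s/(kg·m²·s⁻³·A⁻¹) (substituting C and V),
    = kg⁻¹·m⁻²·s⁴·A².
Combining: Pa·F = (kg·m⁻¹·s⁻²) · (kg⁻¹·m⁻²·s⁴·A²) = m⁻³·s²·A².
The exponent of s is 2.

2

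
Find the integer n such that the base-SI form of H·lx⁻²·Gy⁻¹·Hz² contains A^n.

-2

H = Wb/A (inductance = flux per current),
    = kg·m²·s⁻²·A⁻².
lx = lm/m² (illuminance = luminous flux per area),
    = m⁻²·cd.
So lx⁻² = m⁴·cd⁻².
Gy = J/kg (absorbed dose = energy per mass),
    = m²·s⁻².
So Gy⁻¹ = m⁻²·s².
Hz = 1/s = s⁻¹ (frequency is cycles per second).
So Hz² = s⁻².
Combining: H·lx⁻²·Gy⁻¹·Hz² = (kg·m²·s⁻²·A⁻²) · (m⁴·cd⁻²) · (m⁻²·s²) · s⁻² = kg·m⁴·s⁻²·A⁻²·cd⁻².
The exponent of A is -2.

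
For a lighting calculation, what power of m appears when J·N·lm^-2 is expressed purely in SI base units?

J = N·m (work = force × distance),
    = kg·m²·s⁻².
N = kg·m/s² = kg·m·s⁻² (force = mass × acceleration).
lm = cd·sr = cd (luminous flux; sr is dimensionless).
So lm⁻² = cd⁻².
Combining: J·N·lm⁻² = (kg·m²·s⁻²) · (kg·m·s⁻²) · cd⁻² = kg²·m³·s⁻⁴·cd⁻².
The exponent of m is 3.

3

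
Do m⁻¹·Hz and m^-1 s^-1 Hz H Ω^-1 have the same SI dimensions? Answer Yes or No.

Yes

Left side:
  Hz = 1/s = s⁻¹ (frequency is cycles per second).
  Combining: m⁻¹·Hz = m⁻¹ · s⁻¹ = m⁻¹·s⁻¹.
Right side:
  Hz = s⁻¹.
  H = kg·m²·s⁻²·A⁻².
  Ω = kg·m²·s⁻³·A⁻².
  So Ω⁻¹ = kg⁻¹·m⁻²·s³·A².
  Combining: m⁻¹·s⁻¹·Hz·H·Ω⁻¹ = m⁻¹ · s⁻¹ · s⁻¹ · (kg·m²·s⁻²·A⁻²) · (kg⁻¹·m⁻²·s³·A²) = m⁻¹·s⁻¹.
Both reduce to m⁻¹·s⁻¹.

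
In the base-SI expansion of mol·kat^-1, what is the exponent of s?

1

kat = s⁻¹·mol.
So kat⁻¹ = s·mol⁻¹.
Combining: mol·kat⁻¹ = mol · (s·mol⁻¹) = s.
The exponent of s is 1.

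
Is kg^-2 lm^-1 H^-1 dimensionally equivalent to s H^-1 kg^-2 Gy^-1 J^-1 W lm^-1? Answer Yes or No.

No

Left side:
  lm = cd·sr = cd (luminous flux; sr is dimensionless).
  So lm⁻¹ = cd⁻¹.
  H = Wb/A (inductance = flux per current),
      = kg·m²·s⁻²·A⁻².
  So H⁻¹ = kg⁻¹·m⁻²·s²·A².
  Combining: kg⁻²·lm⁻¹·H⁻¹ = kg⁻² · cd⁻¹ · (kg⁻¹·m⁻²·s²·A²) = kg⁻³·m⁻²·s²·A²·cd⁻¹.
Right side:
  H = Wb/A (inductance = flux per current),
      = kg·m²·s⁻²·A⁻².
  So H⁻¹ = kg⁻¹·m⁻²·s²·A².
  Gy = J/kg (absorbed dose = energy per mass),
      = m²·s⁻².
  So Gy⁻¹ = m⁻²·s².
  J = N·m (work = force × distance),
      = kg·m²·s⁻².
  So J⁻¹ = kg⁻¹·m⁻²·s².
  W = J/s (power = energy per time),
      = kg·m²·s⁻³.
  lm = cd·sr = cd (luminous flux; sr is dimensionless).
  So lm⁻¹ = cd⁻¹.
  Combining: s·H⁻¹·kg⁻²·Gy⁻¹·J⁻¹·W·lm⁻¹ = s · (kg⁻¹·m⁻²·s²·A²) · kg⁻² · (m⁻²·s²) · (kg⁻¹·m⁻²·s²) · (kg·m²·s⁻³) · cd⁻¹ = kg⁻³·m⁻⁴·s⁴·A²·cd⁻¹.
Left is kg⁻³·m⁻²·s²·A²·cd⁻¹; right is kg⁻³·m⁻⁴·s⁴·A²·cd⁻¹ — different.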